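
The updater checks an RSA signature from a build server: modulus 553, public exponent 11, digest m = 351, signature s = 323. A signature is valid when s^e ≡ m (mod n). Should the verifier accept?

accept

s^2 ≡ 323^2 = 104329 ≡ 365
s^4 ≡ 365^2 = 133225 ≡ 505
s^8 ≡ 505^2 = 255025 ≡ 92
11 = 8 + 2 + 1, so s^11 ≡ 92·365·323 ≡ 351 (mod 553)
Since 351 equals the digest 351, verification succeeds.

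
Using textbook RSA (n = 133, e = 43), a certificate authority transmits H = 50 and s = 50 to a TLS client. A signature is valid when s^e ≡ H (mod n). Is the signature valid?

valid

s^2 ≡ 50^2 = 2500 ≡ 106
s^4 ≡ 106^2 = 11236 ≡ 64
s^8 ≡ 64^2 = 4096 ≡ 106
s^16 ≡ 106^2 = 11236 ≡ 64
s^32 ≡ 64^2 = 4096 ≡ 106
43 = 32 + 8 + 2 + 1, so s^43 ≡ 106·106·106·50 ≡ 50 (mod 133)
50 = H, so the signature checks out.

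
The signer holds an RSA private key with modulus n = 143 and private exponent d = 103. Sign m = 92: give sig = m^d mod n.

53

Squares mod 143: m^1≡92, m^2≡27, m^4≡14, m^8≡53, m^16≡92, m^32≡27, m^64≡14
103 = 64 + 32 + 4 + 2 + 1, so m^103 ≡ 14·27·14·27·92 ≡ 53 (mod 143)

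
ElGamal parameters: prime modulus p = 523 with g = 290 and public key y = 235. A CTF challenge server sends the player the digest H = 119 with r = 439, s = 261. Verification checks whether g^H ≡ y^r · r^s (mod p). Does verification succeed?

passes

Left side g^H mod p:
290^2 = 84100 ≡ 420
290^4 ≡ 420^2 = 176400 ≡ 149
290^8 ≡ 149^2 = 22201 ≡ 235
290^16 ≡ 235^2 = 55225 ≡ 310
290^32 ≡ 310^2 = 96100 ≡ 391
290^64 ≡ 391^2 = 152881 ≡ 165
119 = 64 + 32 + 16 + 4 + 2 + 1, so 290^119 ≡ 165·391·310·149·420·290 ≡ 448 (mod 523)
Right side y^r · r^s mod p:
235^2 = 55225 ≡ 310
235^4 ≡ 310^2 = 96100 ≡ 391
235^8 ≡ 391^2 = 152881 ≡ 165
235^16 ≡ 165^2 = 27225 ≡ 29
235^32 ≡ 29^2 = 841 ≡ 318
235^64 ≡ 318^2 = 101124 ≡ 185
235^128 ≡ 185^2 = 34225 ≡ 230
235^256 ≡ 230^2 = 52900 ≡ 77
439 = 256 + 128 + 32 + 16 + 4 + 2 + 1, so 235^439 ≡ 77·230·318·29·391·310·235 ≡ 448 (mod 523)
439^2 = 192721 ≡ 257
439^4 ≡ 257^2 = 66049 ≡ 151
439^8 ≡ 151^2 = 22801 ≡ 312
439^16 ≡ 312^2 = 97344 ≡ 66
439^32 ≡ 66^2 = 4356 ≡ 172
439^64 ≡ 172^2 = 29584 ≡ 296
439^128 ≡ 296^2 = 87616 ≡ 275
439^256 ≡ 275^2 = 75625 ≡ 313
261 = 256 + 4 + 1, so 439^261 ≡ 313·151·439 ≡ 1 (mod 523)
448·1 = 448 ≡ 448 (mod 523)
448 ≡ 448 (mod 523), so the signature is genuine.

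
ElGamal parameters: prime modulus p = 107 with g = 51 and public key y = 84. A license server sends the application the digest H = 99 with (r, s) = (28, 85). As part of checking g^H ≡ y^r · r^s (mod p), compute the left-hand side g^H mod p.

51^2 = 2601 ≡ 33
51^4 ≡ 33^2 = 1089 ≡ 19
51^8 ≡ 19^2 = 361 ≡ 40
51^16 ≡ 40^2 = 1600 ≡ 102
51^32 ≡ 102^2 = 10404 ≡ 25
51^64 ≡ 25^2 = 625 ≡ 90
99 = 64 + 32 + 2 + 1, so 51^99 ≡ 90·25·33·51 ≡ 20 (mod 107)

20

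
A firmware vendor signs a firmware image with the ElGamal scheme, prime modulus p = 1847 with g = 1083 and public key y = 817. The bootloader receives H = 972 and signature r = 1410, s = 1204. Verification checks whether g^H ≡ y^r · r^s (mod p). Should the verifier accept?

reject

Left side g^H mod p:
1083^2 = 1172889 ≡ 44
1083^4 ≡ 44^2 = 1936 ≡ 89
1083^8 ≡ 89^2 = 7921 ≡ 533
1083^16 ≡ 533^2 = 284089 ≡ 1498
1083^32 ≡ 1498^2 = 2244004 ≡ 1746
1083^64 ≡ 1746^2 = 3048516 ≡ 966
1083^128 ≡ 966^2 = 933156 ≡ 421
1083^256 ≡ 421^2 = 177241 ≡ 1776
1083^512 ≡ 1776^2 = 3154176 ≡ 1347
972 = 512 + 256 + 128 + 64 + 8 + 4, so 1083^972 ≡ 1347·1776·421·966·533·89 ≡ 871 (mod 1847)
Right side y^r · r^s mod p:
817^2 = 667489 ≡ 722
817^4 ≡ 722^2 = 521284 ≡ 430
817^8 ≡ 430^2 = 184900 ≡ 200
817^16 ≡ 200^2 = 40000 ≡ 1213
817^32 ≡ 1213^2 = 1471369 ≡ 1157
817^64 ≡ 1157^2 = 1338649 ≡ 1421
817^128 ≡ 1421^2 = 2019241 ≡ 470
817^256 ≡ 470^2 = 220900 ≡ 1107
817^512 ≡ 1107^2 = 1225449 ≡ 888
817^1024 ≡ 888^2 = 788544 ≡ 1722
1410 = 1024 + 256 + 128 + 2, so 817^1410 ≡ 1722·1107·470·722 ≡ 1374 (mod 1847)
1410^2 = 1988100 ≡ 728
1410^4 ≡ 728^2 = 529984 ≡ 1742
1410^8 ≡ 1742^2 = 3034564 ≡ 1790
1410^16 ≡ 1790^2 = 3204100 ≡ 1402
1410^32 ≡ 1402^2 = 1965604 ≡ 396
1410^64 ≡ 396^2 = 156816 ≡ 1668
1410^128 ≡ 1668^2 = 2782224 ≡ 642
1410^256 ≡ 642^2 = 412164 ≡ 283
1410^512 ≡ 283^2 = 80089 ≡ 668
1410^1024 ≡ 668^2 = 446224 ≡ 1097
1204 = 1024 + 128 + 32 + 16 + 4, so 1410^1204 ≡ 1097·642·396·1402·1742 ≡ 333 (mod 1847)
1374·333 = 457542 ≡ 1333 (mod 1847)
871 ≠ 1333, so verification fails.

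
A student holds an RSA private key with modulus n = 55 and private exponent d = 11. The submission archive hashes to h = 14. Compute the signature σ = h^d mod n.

Squares mod 55: h^1≡14, h^2≡31, h^4≡26, h^8≡16
11 = 8 + 2 + 1, so h^11 ≡ 16·31·14 ≡ 14 (mod 55)

14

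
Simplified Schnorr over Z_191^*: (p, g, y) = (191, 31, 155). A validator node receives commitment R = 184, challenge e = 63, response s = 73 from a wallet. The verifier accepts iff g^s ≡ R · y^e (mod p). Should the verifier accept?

reject

g^s mod p:
Squares mod 191: 31^1≡31, 31^2≡6, 31^4≡36, 31^8≡150, 31^16≡153, 31^32≡107, 31^64≡180
73 = 64 + 8 + 1, so 31^73 ≡ 180·150·31 ≡ 38 (mod 191)
R · y^e mod p:
Squares mod 191: 155^1≡155, 155^2≡150, 155^4≡153, 155^8≡107, 155^16≡180, 155^32≡121
63 = 32 + 16 + 8 + 4 + 2 + 1, so 155^63 ≡ 121·180·107·153·150·155 ≡ 161 (mod 191)
184·161 = 29624 ≡ 19 (mod 191)
38 ≠ 19; the check fails.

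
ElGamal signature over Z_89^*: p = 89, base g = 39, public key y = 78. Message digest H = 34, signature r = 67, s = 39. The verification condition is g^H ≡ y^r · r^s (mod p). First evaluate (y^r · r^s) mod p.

78^2 = 6084 ≡ 32
78^4 ≡ 32^2 = 1024 ≡ 45
78^8 ≡ 45^2 = 2025 ≡ 67
78^16 ≡ 67^2 = 4489 ≡ 39
78^32 ≡ 39^2 = 1521 ≡ 8
78^64 ≡ 8^2 = 64
67 = 64 + 2 + 1, so 78^67 ≡ 64·32·78 ≡ 78 (mod 89)
67^2 = 4489 ≡ 39
67^4 ≡ 39^2 = 1521 ≡ 8
67^8 ≡ 8^2 = 64
67^16 ≡ 64^2 = 4096 ≡ 2
67^32 ≡ 2^2 = 4
39 = 32 + 4 + 2 + 1, so 67^39 ≡ 4·8·39·67 ≡ 45 (mod 89)
y^r · r^s ≡ 78·45 = 3510 ≡ 39 (mod 89)

39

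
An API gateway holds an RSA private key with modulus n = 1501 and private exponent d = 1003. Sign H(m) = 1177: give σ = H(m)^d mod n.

(H(m))^2 ≡ 1177^2 = 1385329 ≡ 1407
(H(m))^4 ≡ 1407^2 = 1979649 ≡ 1331
(H(m))^8 ≡ 1331^2 = 1771561 ≡ 381
(H(m))^16 ≡ 381^2 = 145161 ≡ 1065
(H(m))^32 ≡ 1065^2 = 1134225 ≡ 970
(H(m))^64 ≡ 970^2 = 940900 ≡ 1274
(H(m))^128 ≡ 1274^2 = 1623076 ≡ 495
(H(m))^256 ≡ 495^2 = 245025 ≡ 362
(H(m))^512 ≡ 362^2 = 131044 ≡ 457
1003 = 512 + 256 + 128 + 64 + 32 + 8 + 2 + 1, so (H(m))^1003 ≡ 457·362·495·1274·970·381·1407·1177 ≡ 94 (mod 1501)

94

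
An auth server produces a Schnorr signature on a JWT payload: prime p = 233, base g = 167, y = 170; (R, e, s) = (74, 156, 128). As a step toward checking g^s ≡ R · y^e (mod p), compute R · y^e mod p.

Squares mod 233: 170^1≡170, 170^2≡8, 170^4≡64, 170^8≡135, 170^16≡51, 170^32≡38, 170^64≡46, 170^128≡19
156 = 128 + 16 + 8 + 4, so 170^156 ≡ 19·51·135·64 ≡ 4 (mod 233)
R · y^e ≡ 74·4 = 296 ≡ 63 (mod 233)

63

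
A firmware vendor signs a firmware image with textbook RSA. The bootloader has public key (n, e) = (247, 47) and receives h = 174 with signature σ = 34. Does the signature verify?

Squares mod 247: σ^1≡34, σ^2≡168, σ^4≡66, σ^8≡157, σ^16≡196, σ^32≡131
47 = 32 + 8 + 4 + 2 + 1, so σ^47 ≡ 131·157·66·168·34 ≡ 174 (mod 247)
174 = h, so the signature checks out.

verifies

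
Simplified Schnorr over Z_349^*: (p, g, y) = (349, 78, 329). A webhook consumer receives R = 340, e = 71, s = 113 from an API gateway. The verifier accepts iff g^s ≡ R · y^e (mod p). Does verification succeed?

g^s mod p:
78^2 = 6084 ≡ 151
78^4 ≡ 151^2 = 22801 ≡ 116
78^8 ≡ 116^2 = 13456 ≡ 194
78^16 ≡ 194^2 = 37636 ≡ 293
78^32 ≡ 293^2 = 85849 ≡ 344
78^64 ≡ 344^2 = 118336 ≡ 25
113 = 64 + 32 + 16 + 1, so 78^113 ≡ 25·344·293·78 ≡ 164 (mod 349)
R · y^e mod p:
329^2 = 108241 ≡ 51
329^4 ≡ 51^2 = 2601 ≡ 158
329^8 ≡ 158^2 = 24964 ≡ 185
329^16 ≡ 185^2 = 34225 ≡ 23
329^32 ≡ 23^2 = 529 ≡ 180
329^64 ≡ 180^2 = 32400 ≡ 292
71 = 64 + 4 + 2 + 1, so 329^71 ≡ 292·158·51·329 ≡ 91 (mod 349)
340·91 = 30940 ≡ 228 (mod 349)
164 ≠ 228; the check fails.

fails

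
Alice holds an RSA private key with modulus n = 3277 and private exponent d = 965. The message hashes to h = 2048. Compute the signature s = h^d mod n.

8

h^2 ≡ 2048^2 = 4194304 ≡ 3021
h^4 ≡ 3021^2 = 9126441 ≡ 3273
h^8 ≡ 3273^2 = 10712529 ≡ 16
h^16 ≡ 16^2 = 256
h^32 ≡ 256^2 = 65536 ≡ 3273
h^64 ≡ 3273^2 = 10712529 ≡ 16
h^128 ≡ 16^2 = 256
h^256 ≡ 256^2 = 65536 ≡ 3273
h^512 ≡ 3273^2 = 10712529 ≡ 16
965 = 512 + 256 + 128 + 64 + 4 + 1, so h^965 ≡ 16·3273·256·16·3273·2048 ≡ 8 (mod 3277)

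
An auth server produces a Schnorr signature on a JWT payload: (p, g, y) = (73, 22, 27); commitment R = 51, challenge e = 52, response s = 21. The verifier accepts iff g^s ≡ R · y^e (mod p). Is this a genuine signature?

g^s mod p:
22^21 mod 73 = 51
R · y^e mod p:
27^52 mod 73 = 1
51·1 = 51 ≡ 51 (mod 73)
51 ≡ 51 (mod 73); signature holds.

genuine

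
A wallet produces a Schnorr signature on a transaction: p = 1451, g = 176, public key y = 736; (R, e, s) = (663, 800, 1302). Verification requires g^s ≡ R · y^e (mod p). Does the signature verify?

g^s mod p:
Squares mod 1451: 176^1≡176, 176^2≡505, 176^4≡1100, 176^8≡1317, 176^16≡544, 176^32≡1383, 176^64≡271, 176^128≡891, 176^256≡184, 176^512≡483, 176^1024≡1129
1302 = 1024 + 256 + 16 + 4 + 2, so 176^1302 ≡ 1129·184·544·1100·505 ≡ 1092 (mod 1451)
R · y^e mod p:
Squares mod 1451: 736^1≡736, 736^2≡473, 736^4≡275, 736^8≡173, 736^16≡909, 736^32≡662, 736^64≡42, 736^128≡313, 736^256≡752, 736^512≡1065
800 = 512 + 256 + 32, so 736^800 ≡ 1065·752·662 ≡ 219 (mod 1451)
663·219 = 145197 ≡ 97 (mod 1451)
1092 ≠ 97; the check fails.

does not verify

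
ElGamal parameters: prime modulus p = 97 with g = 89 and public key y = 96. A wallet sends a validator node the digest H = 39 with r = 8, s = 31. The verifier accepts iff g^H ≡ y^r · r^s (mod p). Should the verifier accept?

accept

Left side g^H mod p:
Squares mod 97: 89^1≡89, 89^2≡64, 89^4≡22, 89^8≡96, 89^16≡1, 89^32≡1
39 = 32 + 4 + 2 + 1, so 89^39 ≡ 1·22·64·89 ≡ 85 (mod 97)
Right side y^r · r^s mod p:
Squares mod 97: 96^1≡96, 96^2≡1, 96^4≡1, 96^8≡1
96^8 ≡ 1 (mod 97)
Squares mod 97: 8^1≡8, 8^2≡64, 8^4≡22, 8^8≡96, 8^16≡1
31 = 16 + 8 + 4 + 2 + 1, so 8^31 ≡ 1·96·22·64·8 ≡ 85 (mod 97)
1·85 = 85 ≡ 85 (mod 97)
85 ≡ 85 (mod 97), so the signature is genuine.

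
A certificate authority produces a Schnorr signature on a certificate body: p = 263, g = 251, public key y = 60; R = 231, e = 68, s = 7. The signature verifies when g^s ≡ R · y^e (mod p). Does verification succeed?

passes

g^s mod p:
Squares mod 263: 251^1≡251, 251^2≡144, 251^4≡222
7 = 4 + 2 + 1, so 251^7 ≡ 222·144·251 ≡ 101 (mod 263)
R · y^e mod p:
Squares mod 263: 60^1≡60, 60^2≡181, 60^4≡149, 60^8≡109, 60^16≡46, 60^32≡12, 60^64≡144
68 = 64 + 4, so 60^68 ≡ 144·149 ≡ 153 (mod 263)
231·153 = 35343 ≡ 101 (mod 263)
101 ≡ 101 (mod 263); signature holds.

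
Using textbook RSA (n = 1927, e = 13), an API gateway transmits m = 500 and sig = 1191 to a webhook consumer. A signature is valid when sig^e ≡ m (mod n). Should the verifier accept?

reject

sig^2 ≡ 1191^2 = 1418481 ≡ 209
sig^4 ≡ 209^2 = 43681 ≡ 1287
sig^8 ≡ 1287^2 = 1656369 ≡ 1076
13 = 8 + 4 + 1, so sig^13 ≡ 1076·1287·1191 ≡ 1427 (mod 1927)
sig^13 mod 1927 = 1427, but m = 500.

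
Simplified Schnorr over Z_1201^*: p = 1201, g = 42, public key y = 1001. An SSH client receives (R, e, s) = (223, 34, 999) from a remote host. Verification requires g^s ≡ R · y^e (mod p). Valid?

no

g^s mod p:
Squares mod 1201: 42^1≡42, 42^2≡563, 42^4≡1106, 42^8≡618, 42^16≡6, 42^32≡36, 42^64≡95, 42^128≡618, 42^256≡6, 42^512≡36
999 = 512 + 256 + 128 + 64 + 32 + 4 + 2 + 1, so 42^999 ≡ 36·6·618·95·36·1106·563·42 ≡ 15 (mod 1201)
R · y^e mod p:
Squares mod 1201: 1001^1≡1001, 1001^2≡367, 1001^4≡177, 1001^8≡103, 1001^16≡1001, 1001^32≡367
34 = 32 + 2, so 1001^34 ≡ 367·367 ≡ 177 (mod 1201)
223·177 = 39471 ≡ 1039 (mod 1201)
15 ≠ 1039; the check fails.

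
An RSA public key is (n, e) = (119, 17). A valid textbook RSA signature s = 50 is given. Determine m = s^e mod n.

50

s^2 ≡ 50^2 = 2500 ≡ 1
s^4 ≡ 1^2 = 1
s^8 ≡ 1^2 = 1
s^16 ≡ 1^2 = 1
17 = 16 + 1, so s^17 ≡ 1·50 ≡ 50 (mod 119)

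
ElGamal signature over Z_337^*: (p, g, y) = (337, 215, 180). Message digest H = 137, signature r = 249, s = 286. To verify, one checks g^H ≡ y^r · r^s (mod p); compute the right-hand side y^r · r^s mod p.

180^2 = 32400 ≡ 48
180^4 ≡ 48^2 = 2304 ≡ 282
180^8 ≡ 282^2 = 79524 ≡ 329
180^16 ≡ 329^2 = 108241 ≡ 64
180^32 ≡ 64^2 = 4096 ≡ 52
180^64 ≡ 52^2 = 2704 ≡ 8
180^128 ≡ 8^2 = 64
249 = 128 + 64 + 32 + 16 + 8 + 1, so 180^249 ≡ 64·8·52·64·329·180 ≡ 178 (mod 337)
249^2 = 62001 ≡ 330
249^4 ≡ 330^2 = 108900 ≡ 49
249^8 ≡ 49^2 = 2401 ≡ 42
249^16 ≡ 42^2 = 1764 ≡ 79
249^32 ≡ 79^2 = 6241 ≡ 175
249^64 ≡ 175^2 = 30625 ≡ 295
249^128 ≡ 295^2 = 87025 ≡ 79
249^256 ≡ 79^2 = 6241 ≡ 175
286 = 256 + 16 + 8 + 4 + 2, so 249^286 ≡ 175·79·42·49·330 ≡ 6 (mod 337)
y^r · r^s ≡ 178·6 = 1068 ≡ 57 (mod 337)

57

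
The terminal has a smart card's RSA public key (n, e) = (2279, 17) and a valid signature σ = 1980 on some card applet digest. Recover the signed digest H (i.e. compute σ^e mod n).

1728

Squares mod 2279: σ^1≡1980, σ^2≡520, σ^4≡1478, σ^8≡1202, σ^16≡2197
17 = 16 + 1, so σ^17 ≡ 2197·1980 ≡ 1728 (mod 2279)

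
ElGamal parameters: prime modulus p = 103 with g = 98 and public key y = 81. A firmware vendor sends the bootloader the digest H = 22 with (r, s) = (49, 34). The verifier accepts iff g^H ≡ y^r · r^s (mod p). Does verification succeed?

Left side g^H mod p:
98^2 = 9604 ≡ 25
98^4 ≡ 25^2 = 625 ≡ 7
98^8 ≡ 7^2 = 49
98^16 ≡ 49^2 = 2401 ≡ 32
22 = 16 + 4 + 2, so 98^22 ≡ 32·7·25 ≡ 38 (mod 103)
Right side y^r · r^s mod p:
81^2 = 6561 ≡ 72
81^4 ≡ 72^2 = 5184 ≡ 34
81^8 ≡ 34^2 = 1156 ≡ 23
81^16 ≡ 23^2 = 529 ≡ 14
81^32 ≡ 14^2 = 196 ≡ 93
49 = 32 + 16 + 1, so 81^49 ≡ 93·14·81 ≡ 93 (mod 103)
49^2 = 2401 ≡ 32
49^4 ≡ 32^2 = 1024 ≡ 97
49^8 ≡ 97^2 = 9409 ≡ 36
49^16 ≡ 36^2 = 1296 ≡ 60
49^32 ≡ 60^2 = 3600 ≡ 98
34 = 32 + 2, so 49^34 ≡ 98·32 ≡ 46 (mod 103)
93·46 = 4278 ≡ 55 (mod 103)
38 ≠ 55, so verification fails.

fails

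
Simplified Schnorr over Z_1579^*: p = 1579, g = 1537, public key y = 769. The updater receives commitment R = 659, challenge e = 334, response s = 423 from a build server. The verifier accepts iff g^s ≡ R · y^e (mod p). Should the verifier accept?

g^s mod p:
1537^423 mod 1579 = 1286
R · y^e mod p:
769^334 mod 1579 = 1430
659·1430 = 942370 ≡ 1286 (mod 1579)
1286 ≡ 1286 (mod 1579); signature holds.

accept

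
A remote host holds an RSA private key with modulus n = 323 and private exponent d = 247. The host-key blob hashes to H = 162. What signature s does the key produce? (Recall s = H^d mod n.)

70

H^2 ≡ 162^2 = 26244 ≡ 81
H^4 ≡ 81^2 = 6561 ≡ 101
H^8 ≡ 101^2 = 10201 ≡ 188
H^16 ≡ 188^2 = 35344 ≡ 137
H^32 ≡ 137^2 = 18769 ≡ 35
H^64 ≡ 35^2 = 1225 ≡ 256
H^128 ≡ 256^2 = 65536 ≡ 290
247 = 128 + 64 + 32 + 16 + 4 + 2 + 1, so H^247 ≡ 290·256·35·137·101·81·162 ≡ 70 (mod 323)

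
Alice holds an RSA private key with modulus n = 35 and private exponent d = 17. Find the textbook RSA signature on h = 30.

25

h^2 ≡ 30^2 = 900 ≡ 25
h^4 ≡ 25^2 = 625 ≡ 30
h^8 ≡ 30^2 = 900 ≡ 25
h^16 ≡ 25^2 = 625 ≡ 30
17 = 16 + 1, so h^17 ≡ 30·30 ≡ 25 (mod 35)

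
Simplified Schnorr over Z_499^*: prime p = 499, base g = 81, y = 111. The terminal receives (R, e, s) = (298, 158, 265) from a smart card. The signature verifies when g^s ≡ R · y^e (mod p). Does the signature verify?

g^s mod p:
81^265 mod 499 = 118
R · y^e mod p:
111^158 mod 499 = 486
298·486 = 144828 ≡ 118 (mod 499)
118 ≡ 118 (mod 499); signature holds.

verifies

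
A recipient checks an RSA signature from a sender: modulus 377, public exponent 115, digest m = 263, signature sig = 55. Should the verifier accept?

accept

sig^115 mod 377 = 263
sig^115 mod 377 = 263 matches m.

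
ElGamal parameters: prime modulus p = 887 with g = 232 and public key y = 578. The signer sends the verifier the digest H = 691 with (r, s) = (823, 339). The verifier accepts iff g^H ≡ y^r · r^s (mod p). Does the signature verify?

verifies

Left side g^H mod p:
232^2 = 53824 ≡ 604
232^4 ≡ 604^2 = 364816 ≡ 259
232^8 ≡ 259^2 = 67081 ≡ 556
232^16 ≡ 556^2 = 309136 ≡ 460
232^32 ≡ 460^2 = 211600 ≡ 494
232^64 ≡ 494^2 = 244036 ≡ 111
232^128 ≡ 111^2 = 12321 ≡ 790
232^256 ≡ 790^2 = 624100 ≡ 539
232^512 ≡ 539^2 = 290521 ≡ 472
691 = 512 + 128 + 32 + 16 + 2 + 1, so 232^691 ≡ 472·790·494·460·604·232 ≡ 760 (mod 887)
Right side y^r · r^s mod p:
578^2 = 334084 ≡ 572
578^4 ≡ 572^2 = 327184 ≡ 768
578^8 ≡ 768^2 = 589824 ≡ 856
578^16 ≡ 856^2 = 732736 ≡ 74
578^32 ≡ 74^2 = 5476 ≡ 154
578^64 ≡ 154^2 = 23716 ≡ 654
578^128 ≡ 654^2 = 427716 ≡ 182
578^256 ≡ 182^2 = 33124 ≡ 305
578^512 ≡ 305^2 = 93025 ≡ 777
823 = 512 + 256 + 32 + 16 + 4 + 2 + 1, so 578^823 ≡ 777·305·154·74·768·572·578 ≡ 264 (mod 887)
823^2 = 677329 ≡ 548
823^4 ≡ 548^2 = 300304 ≡ 498
823^8 ≡ 498^2 = 248004 ≡ 531
823^16 ≡ 531^2 = 281961 ≡ 782
823^32 ≡ 782^2 = 611524 ≡ 381
823^64 ≡ 381^2 = 145161 ≡ 580
823^128 ≡ 580^2 = 336400 ≡ 227
823^256 ≡ 227^2 = 51529 ≡ 83
339 = 256 + 64 + 16 + 2 + 1, so 823^339 ≡ 83·580·782·548·823 ≡ 863 (mod 887)
264·863 = 227832 ≡ 760 (mod 887)
760 ≡ 760 (mod 887), so the signature is genuine.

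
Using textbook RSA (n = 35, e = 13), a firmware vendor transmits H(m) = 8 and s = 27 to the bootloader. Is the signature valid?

Squares mod 35: s^1≡27, s^2≡29, s^4≡1, s^8≡1
13 = 8 + 4 + 1, so s^13 ≡ 1·1·27 ≡ 27 (mod 35)
s^13 mod 35 = 27, but H(m) = 8.

invalid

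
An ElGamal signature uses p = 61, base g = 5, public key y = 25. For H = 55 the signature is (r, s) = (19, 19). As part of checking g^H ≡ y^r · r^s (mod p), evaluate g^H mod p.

5^2 = 25
5^4 ≡ 25^2 = 625 ≡ 15
5^8 ≡ 15^2 = 225 ≡ 42
5^16 ≡ 42^2 = 1764 ≡ 56
5^32 ≡ 56^2 = 3136 ≡ 25
55 = 32 + 16 + 4 + 2 + 1, so 5^55 ≡ 25·56·15·25·5 ≡ 48 (mod 61)

48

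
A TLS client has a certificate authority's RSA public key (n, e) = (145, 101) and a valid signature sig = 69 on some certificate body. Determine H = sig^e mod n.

Squares mod 145: sig^1≡69, sig^2≡121, sig^4≡141, sig^8≡16, sig^16≡111, sig^32≡141, sig^64≡16
101 = 64 + 32 + 4 + 1, so sig^101 ≡ 16·141·141·69 ≡ 119 (mod 145)

119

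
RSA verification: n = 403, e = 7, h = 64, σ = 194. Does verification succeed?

passes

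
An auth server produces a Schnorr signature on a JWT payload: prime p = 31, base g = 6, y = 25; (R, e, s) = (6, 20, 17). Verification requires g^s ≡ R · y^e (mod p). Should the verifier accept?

g^s mod p:
6^2 = 36 ≡ 5
6^4 ≡ 5^2 = 25
6^8 ≡ 25^2 = 625 ≡ 5
6^16 ≡ 5^2 = 25
17 = 16 + 1, so 6^17 ≡ 25·6 ≡ 26 (mod 31)
R · y^e mod p:
25^2 = 625 ≡ 5
25^4 ≡ 5^2 = 25
25^8 ≡ 25^2 = 625 ≡ 5
25^16 ≡ 5^2 = 25
20 = 16 + 4, so 25^20 ≡ 25·25 ≡ 5 (mod 31)
6·5 = 30 ≡ 30 (mod 31)
26 ≠ 30; the check fails.

reject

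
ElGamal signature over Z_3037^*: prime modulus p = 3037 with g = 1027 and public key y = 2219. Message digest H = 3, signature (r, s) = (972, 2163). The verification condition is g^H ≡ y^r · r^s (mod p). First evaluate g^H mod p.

2930

Squares mod 3037: 1027^1≡1027, 1027^2≡890
3 = 2 + 1, so 1027^3 ≡ 890·1027 ≡ 2930 (mod 3037)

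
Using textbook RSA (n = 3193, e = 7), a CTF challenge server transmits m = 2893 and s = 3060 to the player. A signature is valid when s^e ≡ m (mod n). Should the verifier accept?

reject

s^2 ≡ 3060^2 = 9363600 ≡ 1724
s^4 ≡ 1724^2 = 2972176 ≡ 2686
7 = 4 + 2 + 1, so s^7 ≡ 2686·1724·3060 ≡ 300 (mod 3193)
s^7 mod 3193 = 300, but m = 2893.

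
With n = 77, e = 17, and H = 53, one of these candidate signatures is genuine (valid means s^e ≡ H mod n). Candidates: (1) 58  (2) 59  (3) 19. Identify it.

Candidate 1: Squares mod 77: 58^1≡58, 58^2≡53, 58^4≡37, 58^8≡60, 58^16≡58; 17 = 16 + 1, so 58^17 ≡ 58·58 ≡ 53 (mod 77)
  → matches H = 53
Candidate 2: Squares mod 77: 59^1≡59, 59^2≡16, 59^4≡25, 59^8≡9, 59^16≡4; 17 = 16 + 1, so 59^17 ≡ 4·59 ≡ 5 (mod 77)
Candidate 3: Squares mod 77: 19^1≡19, 19^2≡53, 19^4≡37, 19^8≡60, 19^16≡58; 17 = 16 + 1, so 19^17 ≡ 58·19 ≡ 24 (mod 77)

1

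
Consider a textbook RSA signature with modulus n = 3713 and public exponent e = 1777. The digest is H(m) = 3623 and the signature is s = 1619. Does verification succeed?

s^2 ≡ 1619^2 = 2621161 ≡ 3496
s^4 ≡ 3496^2 = 12222016 ≡ 2533
s^8 ≡ 2533^2 = 6416089 ≡ 25
s^16 ≡ 25^2 = 625
s^32 ≡ 625^2 = 390625 ≡ 760
s^64 ≡ 760^2 = 577600 ≡ 2085
s^128 ≡ 2085^2 = 4347225 ≡ 3015
s^256 ≡ 3015^2 = 9090225 ≡ 801
s^512 ≡ 801^2 = 641601 ≡ 2965
s^1024 ≡ 2965^2 = 8791225 ≡ 2554
1777 = 1024 + 512 + 128 + 64 + 32 + 16 + 1, so s^1777 ≡ 2554·2965·3015·2085·760·625·1619 ≡ 3623 (mod 3713)
Since 3623 equals the digest 3623, verification succeeds.

passes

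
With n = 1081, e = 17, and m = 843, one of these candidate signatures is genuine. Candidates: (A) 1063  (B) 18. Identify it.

Candidate A: Squares mod 1081: 1063^1≡1063, 1063^2≡324, 1063^4≡119, 1063^8≡108, 1063^16≡854; 17 = 16 + 1, so 1063^17 ≡ 854·1063 ≡ 843 (mod 1081)
  → matches m = 843
Candidate B: Squares mod 1081: 18^1≡18, 18^2≡324, 18^4≡119, 18^8≡108, 18^16≡854; 17 = 16 + 1, so 18^17 ≡ 854·18 ≡ 238 (mod 1081)

A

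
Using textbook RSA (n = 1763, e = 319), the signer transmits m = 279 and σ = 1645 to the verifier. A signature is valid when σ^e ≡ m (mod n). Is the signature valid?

valid

σ^319 mod 1763 = 279
Since 279 equals the digest 279, verification succeeds.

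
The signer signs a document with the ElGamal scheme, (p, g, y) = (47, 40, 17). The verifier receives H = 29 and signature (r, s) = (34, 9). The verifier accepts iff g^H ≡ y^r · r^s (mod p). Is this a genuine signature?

forged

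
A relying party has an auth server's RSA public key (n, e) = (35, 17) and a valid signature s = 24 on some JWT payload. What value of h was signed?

19

s^2 ≡ 24^2 = 576 ≡ 16
s^4 ≡ 16^2 = 256 ≡ 11
s^8 ≡ 11^2 = 121 ≡ 16
s^16 ≡ 16^2 = 256 ≡ 11
17 = 16 + 1, so s^17 ≡ 11·24 ≡ 19 (mod 35)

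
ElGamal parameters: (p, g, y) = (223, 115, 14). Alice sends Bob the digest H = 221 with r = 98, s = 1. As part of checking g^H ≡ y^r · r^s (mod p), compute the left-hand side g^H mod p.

64

115^221 mod 223 = 64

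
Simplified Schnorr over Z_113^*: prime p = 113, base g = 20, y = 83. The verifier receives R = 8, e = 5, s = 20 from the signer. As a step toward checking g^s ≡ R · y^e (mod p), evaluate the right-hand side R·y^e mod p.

2

Squares mod 113: 83^1≡83, 83^2≡109, 83^4≡16
5 = 4 + 1, so 83^5 ≡ 16·83 ≡ 85 (mod 113)
R · y^e ≡ 8·85 = 680 ≡ 2 (mod 113)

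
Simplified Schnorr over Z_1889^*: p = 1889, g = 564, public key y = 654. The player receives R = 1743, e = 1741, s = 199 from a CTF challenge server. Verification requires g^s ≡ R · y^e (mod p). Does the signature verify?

g^s mod p:
Squares mod 1889: 564^1≡564, 564^2≡744, 564^4≡59, 564^8≡1592, 564^16≡1315, 564^32≡790, 564^64≡730, 564^128≡202
199 = 128 + 64 + 4 + 2 + 1, so 564^199 ≡ 202·730·59·744·564 ≡ 1646 (mod 1889)
R · y^e mod p:
Squares mod 1889: 654^1≡654, 654^2≡802, 654^4≡944, 654^8≡1417, 654^16≡1771, 654^32≡701, 654^64≡261, 654^128≡117, 654^256≡466, 654^512≡1810, 654^1024≡574
1741 = 1024 + 512 + 128 + 64 + 8 + 4 + 1, so 654^1741 ≡ 574·1810·117·261·1417·944·654 ≡ 1807 (mod 1889)
1743·1807 = 3149601 ≡ 638 (mod 1889)
1646 ≠ 638; the check fails.

does not verify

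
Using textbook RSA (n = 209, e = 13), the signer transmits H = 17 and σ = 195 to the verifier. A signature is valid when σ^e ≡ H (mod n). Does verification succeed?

σ^2 ≡ 195^2 = 38025 ≡ 196
σ^4 ≡ 196^2 = 38416 ≡ 169
σ^8 ≡ 169^2 = 28561 ≡ 137
13 = 8 + 4 + 1, so σ^13 ≡ 137·169·195 ≡ 17 (mod 209)
σ^13 mod 209 = 17 matches H.

passes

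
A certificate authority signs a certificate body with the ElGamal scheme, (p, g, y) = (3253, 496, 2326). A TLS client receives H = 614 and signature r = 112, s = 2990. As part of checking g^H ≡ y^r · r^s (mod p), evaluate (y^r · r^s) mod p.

Squares mod 3253: 2326^1≡2326, 2326^2≡537, 2326^4≡2105, 2326^8≡439, 2326^16≡794, 2326^32≡2607, 2326^64≡932
112 = 64 + 32 + 16, so 2326^112 ≡ 932·2607·794 ≡ 2700 (mod 3253)
Squares mod 3253: 112^1≡112, 112^2≡2785, 112^4≡1073, 112^8≡3020, 112^16≡2241, 112^32≡2702, 112^64≡1072, 112^128≡875, 112^256≡1170, 112^512≡2640, 112^1024≡1674, 112^2048≡1443
2990 = 2048 + 512 + 256 + 128 + 32 + 8 + 4 + 2, so 112^2990 ≡ 1443·2640·1170·875·2702·3020·1073·2785 ≡ 2097 (mod 3253)
y^r · r^s ≡ 2700·2097 = 5661900 ≡ 1680 (mod 3253)

1680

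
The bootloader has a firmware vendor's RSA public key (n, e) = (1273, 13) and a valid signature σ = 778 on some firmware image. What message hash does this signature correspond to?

113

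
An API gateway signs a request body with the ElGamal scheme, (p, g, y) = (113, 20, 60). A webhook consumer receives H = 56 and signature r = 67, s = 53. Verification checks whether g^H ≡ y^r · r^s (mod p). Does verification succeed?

fails

Left side g^H mod p:
20^56 mod 113 = 112
Right side y^r · r^s mod p:
60^67 mod 113 = 111
67^53 mod 113 = 92
111·92 = 10212 ≡ 42 (mod 113)
112 ≠ 42, so verification fails.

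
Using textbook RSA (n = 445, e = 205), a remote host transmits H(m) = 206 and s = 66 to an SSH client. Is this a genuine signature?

Squares mod 445: s^1≡66, s^2≡351, s^4≡381, s^8≡91, s^16≡271, s^32≡16, s^64≡256, s^128≡121
205 = 128 + 64 + 8 + 4 + 1, so s^205 ≡ 121·256·91·381·66 ≡ 206 (mod 445)
s^205 mod 445 = 206 matches H(m).

genuine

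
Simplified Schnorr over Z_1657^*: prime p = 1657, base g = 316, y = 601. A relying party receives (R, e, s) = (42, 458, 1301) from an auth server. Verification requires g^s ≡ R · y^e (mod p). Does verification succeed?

passes

g^s mod p:
316^2 = 99856 ≡ 436
316^4 ≡ 436^2 = 190096 ≡ 1198
316^8 ≡ 1198^2 = 1435204 ≡ 242
316^16 ≡ 242^2 = 58564 ≡ 569
316^32 ≡ 569^2 = 323761 ≡ 646
316^64 ≡ 646^2 = 417316 ≡ 1409
316^128 ≡ 1409^2 = 1985281 ≡ 195
316^256 ≡ 195^2 = 38025 ≡ 1571
316^512 ≡ 1571^2 = 2468041 ≡ 768
316^1024 ≡ 768^2 = 589824 ≡ 1589
1301 = 1024 + 256 + 16 + 4 + 1, so 316^1301 ≡ 1589·1571·569·1198·316 ≡ 449 (mod 1657)
R · y^e mod p:
601^2 = 361201 ≡ 1632
601^4 ≡ 1632^2 = 2663424 ≡ 625
601^8 ≡ 625^2 = 390625 ≡ 1230
601^16 ≡ 1230^2 = 1512900 ≡ 59
601^32 ≡ 59^2 = 3481 ≡ 167
601^64 ≡ 167^2 = 27889 ≡ 1377
601^128 ≡ 1377^2 = 1896129 ≡ 521
601^256 ≡ 521^2 = 271441 ≡ 1350
458 = 256 + 128 + 64 + 8 + 2, so 601^458 ≡ 1350·521·1377·1230·1632 ≡ 997 (mod 1657)
42·997 = 41874 ≡ 449 (mod 1657)
449 ≡ 449 (mod 1657); signature holds.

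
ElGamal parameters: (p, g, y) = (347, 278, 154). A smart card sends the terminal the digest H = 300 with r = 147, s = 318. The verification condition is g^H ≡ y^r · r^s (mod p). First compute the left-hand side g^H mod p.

52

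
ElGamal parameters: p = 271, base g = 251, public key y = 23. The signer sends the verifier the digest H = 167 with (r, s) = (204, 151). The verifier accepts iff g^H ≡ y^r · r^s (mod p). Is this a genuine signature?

Left side g^H mod p:
251^2 = 63001 ≡ 129
251^4 ≡ 129^2 = 16641 ≡ 110
251^8 ≡ 110^2 = 12100 ≡ 176
251^16 ≡ 176^2 = 30976 ≡ 82
251^32 ≡ 82^2 = 6724 ≡ 220
251^64 ≡ 220^2 = 48400 ≡ 162
251^128 ≡ 162^2 = 26244 ≡ 228
167 = 128 + 32 + 4 + 2 + 1, so 251^167 ≡ 228·220·110·129·251 ≡ 51 (mod 271)
Right side y^r · r^s mod p:
23^2 = 529 ≡ 258
23^4 ≡ 258^2 = 66564 ≡ 169
23^8 ≡ 169^2 = 28561 ≡ 106
23^16 ≡ 106^2 = 11236 ≡ 125
23^32 ≡ 125^2 = 15625 ≡ 178
23^64 ≡ 178^2 = 31684 ≡ 248
23^128 ≡ 248^2 = 61504 ≡ 258
204 = 128 + 64 + 8 + 4, so 23^204 ≡ 258·248·106·169 ≡ 242 (mod 271)
204^2 = 41616 ≡ 153
204^4 ≡ 153^2 = 23409 ≡ 103
204^8 ≡ 103^2 = 10609 ≡ 40
204^16 ≡ 40^2 = 1600 ≡ 245
204^32 ≡ 245^2 = 60025 ≡ 134
204^64 ≡ 134^2 = 17956 ≡ 70
204^128 ≡ 70^2 = 4900 ≡ 22
151 = 128 + 16 + 4 + 2 + 1, so 204^151 ≡ 22·245·103·153·204 ≡ 26 (mod 271)
242·26 = 6292 ≡ 59 (mod 271)
51 ≠ 59, so verification fails.

forged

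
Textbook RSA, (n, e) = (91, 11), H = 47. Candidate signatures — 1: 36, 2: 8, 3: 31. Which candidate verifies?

3

Candidate 1: Squares mod 91: 36^1≡36, 36^2≡22, 36^4≡29, 36^8≡22; 11 = 8 + 2 + 1, so 36^11 ≡ 22·22·36 ≡ 43 (mod 91)
Candidate 2: Squares mod 91: 8^1≡8, 8^2≡64, 8^4≡1, 8^8≡1; 11 = 8 + 2 + 1, so 8^11 ≡ 1·64·8 ≡ 57 (mod 91)
Candidate 3: Squares mod 91: 31^1≡31, 31^2≡51, 31^4≡53, 31^8≡79; 11 = 8 + 2 + 1, so 31^11 ≡ 79·51·31 ≡ 47 (mod 91)
  → matches H = 47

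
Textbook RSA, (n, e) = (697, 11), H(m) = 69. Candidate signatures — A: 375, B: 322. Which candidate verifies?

Candidate A: 375^2 = 140625 ≡ 528; 375^4 ≡ 528^2 = 278784 ≡ 681; 375^8 ≡ 681^2 = 463761 ≡ 256; 11 = 8 + 2 + 1, so 375^11 ≡ 256·528·375 ≡ 69 (mod 697)
  → matches H(m) = 69
Candidate B: 322^2 = 103684 ≡ 528; 322^4 ≡ 528^2 = 278784 ≡ 681; 322^8 ≡ 681^2 = 463761 ≡ 256; 11 = 8 + 2 + 1, so 322^11 ≡ 256·528·322 ≡ 628 (mod 697)

A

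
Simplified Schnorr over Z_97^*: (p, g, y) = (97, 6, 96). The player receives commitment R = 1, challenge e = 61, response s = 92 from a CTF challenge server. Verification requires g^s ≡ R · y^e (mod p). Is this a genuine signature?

g^s mod p:
Squares mod 97: 6^1≡6, 6^2≡36, 6^4≡35, 6^8≡61, 6^16≡35, 6^32≡61, 6^64≡35
92 = 64 + 16 + 8 + 4, so 6^92 ≡ 35·35·61·35 ≡ 61 (mod 97)
R · y^e mod p:
Squares mod 97: 96^1≡96, 96^2≡1, 96^4≡1, 96^8≡1, 96^16≡1, 96^32≡1
61 = 32 + 16 + 8 + 4 + 1, so 96^61 ≡ 1·1·1·1·96 ≡ 96 (mod 97)
1·96 = 96 ≡ 96 (mod 97)
61 ≠ 96; the check fails.

forged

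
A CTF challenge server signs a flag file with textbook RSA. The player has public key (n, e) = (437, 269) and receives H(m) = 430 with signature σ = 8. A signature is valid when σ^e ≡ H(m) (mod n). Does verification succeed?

σ^2 ≡ 8^2 = 64
σ^4 ≡ 64^2 = 4096 ≡ 163
σ^8 ≡ 163^2 = 26569 ≡ 349
σ^16 ≡ 349^2 = 121801 ≡ 315
σ^32 ≡ 315^2 = 99225 ≡ 26
σ^64 ≡ 26^2 = 676 ≡ 239
σ^128 ≡ 239^2 = 57121 ≡ 311
σ^256 ≡ 311^2 = 96721 ≡ 144
269 = 256 + 8 + 4 + 1, so σ^269 ≡ 144·349·163·8 ≡ 430 (mod 437)
Since 430 equals the digest 430, verification succeeds.

passes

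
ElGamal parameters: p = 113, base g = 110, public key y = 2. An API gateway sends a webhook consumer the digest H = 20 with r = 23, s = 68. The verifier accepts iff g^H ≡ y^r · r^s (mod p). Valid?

no

Left side g^H mod p:
110^2 = 12100 ≡ 9
110^4 ≡ 9^2 = 81
110^8 ≡ 81^2 = 6561 ≡ 7
110^16 ≡ 7^2 = 49
20 = 16 + 4, so 110^20 ≡ 49·81 ≡ 14 (mod 113)
Right side y^r · r^s mod p:
2^2 = 4
2^4 ≡ 4^2 = 16
2^8 ≡ 16^2 = 256 ≡ 30
2^16 ≡ 30^2 = 900 ≡ 109
23 = 16 + 4 + 2 + 1, so 2^23 ≡ 109·16·4·2 ≡ 53 (mod 113)
23^2 = 529 ≡ 77
23^4 ≡ 77^2 = 5929 ≡ 53
23^8 ≡ 53^2 = 2809 ≡ 97
23^16 ≡ 97^2 = 9409 ≡ 30
23^32 ≡ 30^2 = 900 ≡ 109
23^64 ≡ 109^2 = 11881 ≡ 16
68 = 64 + 4, so 23^68 ≡ 16·53 ≡ 57 (mod 113)
53·57 = 3021 ≡ 83 (mod 113)
14 ≠ 83, so verification fails.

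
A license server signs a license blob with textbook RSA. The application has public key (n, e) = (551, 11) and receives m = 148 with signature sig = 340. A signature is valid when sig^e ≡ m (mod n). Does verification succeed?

fails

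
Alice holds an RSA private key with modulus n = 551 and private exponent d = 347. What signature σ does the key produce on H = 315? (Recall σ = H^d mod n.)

H^2 ≡ 315^2 = 99225 ≡ 45
H^4 ≡ 45^2 = 2025 ≡ 372
H^8 ≡ 372^2 = 138384 ≡ 83
H^16 ≡ 83^2 = 6889 ≡ 277
H^32 ≡ 277^2 = 76729 ≡ 140
H^64 ≡ 140^2 = 19600 ≡ 315
H^128 ≡ 315^2 = 99225 ≡ 45
H^256 ≡ 45^2 = 2025 ≡ 372
347 = 256 + 64 + 16 + 8 + 2 + 1, so H^347 ≡ 372·315·277·83·45·315 ≡ 140 (mod 551)

140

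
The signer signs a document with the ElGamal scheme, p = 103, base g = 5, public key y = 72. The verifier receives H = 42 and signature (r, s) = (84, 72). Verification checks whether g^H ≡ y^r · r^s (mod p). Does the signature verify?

Left side g^H mod p:
5^2 = 25
5^4 ≡ 25^2 = 625 ≡ 7
5^8 ≡ 7^2 = 49
5^16 ≡ 49^2 = 2401 ≡ 32
5^32 ≡ 32^2 = 1024 ≡ 97
42 = 32 + 8 + 2, so 5^42 ≡ 97·49·25 ≡ 66 (mod 103)
Right side y^r · r^s mod p:
72^2 = 5184 ≡ 34
72^4 ≡ 34^2 = 1156 ≡ 23
72^8 ≡ 23^2 = 529 ≡ 14
72^16 ≡ 14^2 = 196 ≡ 93
72^32 ≡ 93^2 = 8649 ≡ 100
72^64 ≡ 100^2 = 10000 ≡ 9
84 = 64 + 16 + 4, so 72^84 ≡ 9·93·23 ≡ 93 (mod 103)
84^2 = 7056 ≡ 52
84^4 ≡ 52^2 = 2704 ≡ 26
84^8 ≡ 26^2 = 676 ≡ 58
84^16 ≡ 58^2 = 3364 ≡ 68
84^32 ≡ 68^2 = 4624 ≡ 92
84^64 ≡ 92^2 = 8464 ≡ 18
72 = 64 + 8, so 84^72 ≡ 18·58 ≡ 14 (mod 103)
93·14 = 1302 ≡ 66 (mod 103)
66 ≡ 66 (mod 103), so the signature is genuine.

verifies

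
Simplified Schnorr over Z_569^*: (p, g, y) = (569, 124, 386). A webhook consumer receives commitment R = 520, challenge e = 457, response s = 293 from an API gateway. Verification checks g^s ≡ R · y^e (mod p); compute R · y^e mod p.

461

386^2 = 148996 ≡ 487
386^4 ≡ 487^2 = 237169 ≡ 465
386^8 ≡ 465^2 = 216225 ≡ 5
386^16 ≡ 5^2 = 25
386^32 ≡ 25^2 = 625 ≡ 56
386^64 ≡ 56^2 = 3136 ≡ 291
386^128 ≡ 291^2 = 84681 ≡ 469
386^256 ≡ 469^2 = 219961 ≡ 327
457 = 256 + 128 + 64 + 8 + 1, so 386^457 ≡ 327·469·291·5·386 ≡ 188 (mod 569)
R · y^e ≡ 520·188 = 97760 ≡ 461 (mod 569)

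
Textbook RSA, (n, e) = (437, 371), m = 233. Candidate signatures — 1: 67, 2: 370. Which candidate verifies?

Candidate 1: Squares mod 437: 67^1≡67, 67^2≡119, 67^4≡177, 67^8≡302, 67^16≡308, 67^32≡35, 67^64≡351, 67^128≡404, 67^256≡215; 371 = 256 + 64 + 32 + 16 + 2 + 1, so 67^371 ≡ 215·351·35·308·119·67 ≡ 204 (mod 437)
Candidate 2: Squares mod 437: 370^1≡370, 370^2≡119, 370^4≡177, 370^8≡302, 370^16≡308, 370^32≡35, 370^64≡351, 370^128≡404, 370^256≡215; 371 = 256 + 64 + 32 + 16 + 2 + 1, so 370^371 ≡ 215·351·35·308·119·370 ≡ 233 (mod 437)
  → matches m = 233

2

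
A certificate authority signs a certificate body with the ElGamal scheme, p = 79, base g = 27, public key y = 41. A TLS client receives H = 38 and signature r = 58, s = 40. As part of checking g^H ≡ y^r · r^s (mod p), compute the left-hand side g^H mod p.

27^2 = 729 ≡ 18
27^4 ≡ 18^2 = 324 ≡ 8
27^8 ≡ 8^2 = 64
27^16 ≡ 64^2 = 4096 ≡ 67
27^32 ≡ 67^2 = 4489 ≡ 65
38 = 32 + 4 + 2, so 27^38 ≡ 65·8·18 ≡ 38 (mod 79)

38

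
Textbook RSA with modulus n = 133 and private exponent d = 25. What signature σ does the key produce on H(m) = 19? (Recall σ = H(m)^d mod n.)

19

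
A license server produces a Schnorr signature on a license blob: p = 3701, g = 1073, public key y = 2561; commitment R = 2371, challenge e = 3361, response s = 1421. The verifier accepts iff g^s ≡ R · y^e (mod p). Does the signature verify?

g^s mod p:
Squares mod 3701: 1073^1≡1073, 1073^2≡318, 1073^4≡1197, 1073^8≡522, 1073^16≡2311, 1073^32≡178, 1073^64≡2076, 1073^128≡1812, 1073^256≡557, 1073^512≡3066, 1073^1024≡3517
1421 = 1024 + 256 + 128 + 8 + 4 + 1, so 1073^1421 ≡ 3517·557·1812·522·1197·1073 ≡ 2491 (mod 3701)
R · y^e mod p:
Squares mod 3701: 2561^1≡2561, 2561^2≡549, 2561^4≡1620, 2561^8≡391, 2561^16≡1140, 2561^32≡549, 2561^64≡1620, 2561^128≡391, 2561^256≡1140, 2561^512≡549, 2561^1024≡1620, 2561^2048≡391
3361 = 2048 + 1024 + 256 + 32 + 1, so 2561^3361 ≡ 391·1620·1140·549·2561 ≡ 2561 (mod 3701)
2371·2561 = 6072131 ≡ 2491 (mod 3701)
2491 ≡ 2491 (mod 3701); signature holds.

verifies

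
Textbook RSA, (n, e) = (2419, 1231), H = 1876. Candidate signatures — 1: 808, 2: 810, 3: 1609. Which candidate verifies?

Candidate 1: Squares mod 2419: 808^1≡808, 808^2≡2153, 808^4≡605, 808^8≡756, 808^16≡652, 808^32≡1779, 808^64≡789, 808^128≡838, 808^256≡734, 808^512≡1738, 808^1024≡1732; 1231 = 1024 + 128 + 64 + 8 + 4 + 2 + 1, so 808^1231 ≡ 1732·838·789·756·605·2153·808 ≡ 846 (mod 2419)
Candidate 2: Squares mod 2419: 810^1≡810, 810^2≡551, 810^4≡1226, 810^8≡877, 810^16≡2306, 810^32≡674, 810^64≡1923, 810^128≡1697, 810^256≡1199, 810^512≡715, 810^1024≡816; 1231 = 1024 + 128 + 64 + 8 + 4 + 2 + 1, so 810^1231 ≡ 816·1697·1923·877·1226·551·810 ≡ 1876 (mod 2419)
  → matches H = 1876
Candidate 3: Squares mod 2419: 1609^1≡1609, 1609^2≡551, 1609^4≡1226, 1609^8≡877, 1609^16≡2306, 1609^32≡674, 1609^64≡1923, 1609^128≡1697, 1609^256≡1199, 1609^512≡715, 1609^1024≡816; 1231 = 1024 + 128 + 64 + 8 + 4 + 2 + 1, so 1609^1231 ≡ 816·1697·1923·877·1226·551·1609 ≡ 543 (mod 2419)

2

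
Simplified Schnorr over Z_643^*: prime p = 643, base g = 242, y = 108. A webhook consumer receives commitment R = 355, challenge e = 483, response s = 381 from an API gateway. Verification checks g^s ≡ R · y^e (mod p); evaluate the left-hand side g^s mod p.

628

242^2 = 58564 ≡ 51
242^4 ≡ 51^2 = 2601 ≡ 29
242^8 ≡ 29^2 = 841 ≡ 198
242^16 ≡ 198^2 = 39204 ≡ 624
242^32 ≡ 624^2 = 389376 ≡ 361
242^64 ≡ 361^2 = 130321 ≡ 435
242^128 ≡ 435^2 = 189225 ≡ 183
242^256 ≡ 183^2 = 33489 ≡ 53
381 = 256 + 64 + 32 + 16 + 8 + 4 + 1, so 242^381 ≡ 53·435·361·624·198·29·242 ≡ 628 (mod 643)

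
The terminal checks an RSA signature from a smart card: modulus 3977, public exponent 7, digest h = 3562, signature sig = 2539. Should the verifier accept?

reject

sig^2 ≡ 2539^2 = 6446521 ≡ 3781
sig^4 ≡ 3781^2 = 14295961 ≡ 2623
7 = 4 + 2 + 1, so sig^7 ≡ 2623·3781·2539 ≡ 2774 (mod 3977)
sig^7 mod 3977 = 2774, but h = 3562.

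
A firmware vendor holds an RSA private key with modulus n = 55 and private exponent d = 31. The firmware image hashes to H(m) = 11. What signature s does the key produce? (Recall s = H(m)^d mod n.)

(H(m))^2 ≡ 11^2 = 121 ≡ 11
(H(m))^4 ≡ 11^2 = 121 ≡ 11
(H(m))^8 ≡ 11^2 = 121 ≡ 11
(H(m))^16 ≡ 11^2 = 121 ≡ 11
31 = 16 + 8 + 4 + 2 + 1, so (H(m))^31 ≡ 11·11·11·11·11 ≡ 11 (mod 55)

11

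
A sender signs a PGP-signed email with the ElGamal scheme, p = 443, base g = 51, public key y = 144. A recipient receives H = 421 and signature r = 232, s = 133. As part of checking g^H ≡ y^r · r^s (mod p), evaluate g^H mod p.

51^2 = 2601 ≡ 386
51^4 ≡ 386^2 = 148996 ≡ 148
51^8 ≡ 148^2 = 21904 ≡ 197
51^16 ≡ 197^2 = 38809 ≡ 268
51^32 ≡ 268^2 = 71824 ≡ 58
51^64 ≡ 58^2 = 3364 ≡ 263
51^128 ≡ 263^2 = 69169 ≡ 61
51^256 ≡ 61^2 = 3721 ≡ 177
421 = 256 + 128 + 32 + 4 + 1, so 51^421 ≡ 177·61·58·148·51 ≡ 109 (mod 443)

109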